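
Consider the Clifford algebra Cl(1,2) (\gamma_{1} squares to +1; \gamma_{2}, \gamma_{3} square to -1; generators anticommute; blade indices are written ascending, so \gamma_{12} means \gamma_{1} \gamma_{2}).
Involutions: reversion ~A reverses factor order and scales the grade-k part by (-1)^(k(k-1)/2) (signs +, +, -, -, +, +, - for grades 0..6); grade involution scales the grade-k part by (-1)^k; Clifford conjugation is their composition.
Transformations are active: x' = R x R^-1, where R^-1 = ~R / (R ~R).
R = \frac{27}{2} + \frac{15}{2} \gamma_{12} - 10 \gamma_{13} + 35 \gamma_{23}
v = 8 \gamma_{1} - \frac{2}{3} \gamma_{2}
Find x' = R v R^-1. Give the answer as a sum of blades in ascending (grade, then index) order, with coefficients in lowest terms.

~R = \frac{27}{2} - \frac{15}{2} \gamma_{12} + 10 \gamma_{13} - 35 \gamma_{23}, and R ~R = 1251, so R^-1 = ~R / (1251).
R v = 113 \gamma_{1} - 69 \gamma_{2} + \frac{170}{3} \gamma_{3} + \frac{820}{3} \gamma_{123}
Answer: \frac{36529}{3753} \gamma_{1} - \frac{19487}{3753} \gamma_{2} - \frac{2570}{1251} \gamma_{3}


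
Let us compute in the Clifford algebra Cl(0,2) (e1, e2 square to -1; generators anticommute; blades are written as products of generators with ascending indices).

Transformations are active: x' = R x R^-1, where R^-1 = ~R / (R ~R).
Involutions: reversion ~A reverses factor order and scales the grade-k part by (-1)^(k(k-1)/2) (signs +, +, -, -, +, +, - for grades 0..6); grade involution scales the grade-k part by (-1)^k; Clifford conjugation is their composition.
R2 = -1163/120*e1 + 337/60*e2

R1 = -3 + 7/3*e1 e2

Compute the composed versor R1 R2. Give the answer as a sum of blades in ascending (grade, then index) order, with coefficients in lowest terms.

Distribute over the terms of R1 (each basis-blade product reordered to ascending indices, repeated generators contracted through their squares):
(-3) R2 = 1163/40*e1 - 337/20*e2
(7/3*e1 e2) R2 = -2359/180*e1 - 8141/360*e2
Summing the partial products and collecting blades:
Answer: 5749/360*e1 - 14207/360*e2


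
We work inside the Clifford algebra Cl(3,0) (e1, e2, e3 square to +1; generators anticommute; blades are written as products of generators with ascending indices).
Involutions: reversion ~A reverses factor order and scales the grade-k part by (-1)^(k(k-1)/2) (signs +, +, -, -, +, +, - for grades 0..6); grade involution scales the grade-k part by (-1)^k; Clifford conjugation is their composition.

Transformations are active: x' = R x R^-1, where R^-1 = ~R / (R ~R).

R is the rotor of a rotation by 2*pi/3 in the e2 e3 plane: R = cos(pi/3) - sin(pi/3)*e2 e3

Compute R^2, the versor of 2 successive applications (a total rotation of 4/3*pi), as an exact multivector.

Half-angle bookkeeping: 2 applications in e2 e3 add up to rotor phase 2*pi/3 = 2*pi/3, so R^2 = cos(2*pi/3) - sin(2*pi/3)*e2 e3.
cos(2*pi/3) = -1/2 and sin(2*pi/3) = sqrt(3)/2, so R^2 = -1/2 - sqrt(3)/2*e2 e3. The net rotation is 4/3*pi; the rotor keeps the half-angle phase exactly.
Answer: -1/2 - sqrt(3)/2*e2 e3


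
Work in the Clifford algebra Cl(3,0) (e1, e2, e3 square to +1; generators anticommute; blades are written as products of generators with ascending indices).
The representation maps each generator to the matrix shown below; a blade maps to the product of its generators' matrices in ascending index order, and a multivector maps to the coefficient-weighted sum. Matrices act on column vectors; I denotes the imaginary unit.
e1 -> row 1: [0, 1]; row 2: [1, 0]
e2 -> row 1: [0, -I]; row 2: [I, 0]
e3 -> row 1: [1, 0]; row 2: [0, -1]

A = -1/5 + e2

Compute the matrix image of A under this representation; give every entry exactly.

M = (-1/5)*1 + (1)*rho(e2), summed entrywise (1 is the identity matrix):
Answer: row 1: [-1/5, -I]; row 2: [I, -1/5]


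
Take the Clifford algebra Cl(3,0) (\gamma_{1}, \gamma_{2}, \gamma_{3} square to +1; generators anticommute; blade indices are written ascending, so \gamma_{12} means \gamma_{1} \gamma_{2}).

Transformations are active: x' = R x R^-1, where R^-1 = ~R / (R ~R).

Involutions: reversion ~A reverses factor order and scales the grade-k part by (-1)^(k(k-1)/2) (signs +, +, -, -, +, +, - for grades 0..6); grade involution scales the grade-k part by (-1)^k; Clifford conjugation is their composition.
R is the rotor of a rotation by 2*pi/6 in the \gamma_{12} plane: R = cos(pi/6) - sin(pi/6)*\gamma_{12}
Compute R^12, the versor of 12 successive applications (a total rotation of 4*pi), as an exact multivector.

Rotor phase runs at HALF the rotation angle; powers of one rotor simply add phase, so after 12 steps in \gamma_{12} the phase is 12*pi/6 = 2 \pi and R^12 = cos(2 \pi) - sin(2 \pi)*\gamma_{12}.
cos(2 \pi) = 1 and sin(2 \pi) = 0, so R^12 = 1. The total rotation 4*pi is 2 full turns, so every vector returns to itself, yet the rotor is +1, back on the identity sheet (an even number of 2*pi turns).
Answer: 1


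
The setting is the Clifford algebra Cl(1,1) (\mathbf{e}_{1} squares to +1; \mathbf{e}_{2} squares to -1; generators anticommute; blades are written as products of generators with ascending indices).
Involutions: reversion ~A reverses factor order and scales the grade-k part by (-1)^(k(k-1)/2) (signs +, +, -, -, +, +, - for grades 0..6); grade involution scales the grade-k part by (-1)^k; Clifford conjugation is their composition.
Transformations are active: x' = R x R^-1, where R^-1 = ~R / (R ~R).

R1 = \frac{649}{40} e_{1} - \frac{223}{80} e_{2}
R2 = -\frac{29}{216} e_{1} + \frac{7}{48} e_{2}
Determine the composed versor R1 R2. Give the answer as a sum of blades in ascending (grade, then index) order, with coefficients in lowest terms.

Distribute over the terms of R1 (each basis-blade product reordered to ascending indices, repeated generators contracted through their squares):
(\frac{649}{40} e_{1}) R2 = -\frac{18821}{8640} + \frac{4543}{1920} e_{1} e_{2}
(-\frac{223}{80} e_{2}) R2 = \frac{1561}{3840} - \frac{6467}{17280} e_{1} e_{2}
Summing the partial products and collecting blades:
Answer: -\frac{12247}{6912} + \frac{1721}{864} e_{1} e_{2}


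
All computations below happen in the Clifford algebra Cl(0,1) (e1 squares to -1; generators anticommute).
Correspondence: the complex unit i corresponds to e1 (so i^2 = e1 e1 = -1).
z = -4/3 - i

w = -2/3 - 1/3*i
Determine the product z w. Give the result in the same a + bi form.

In blades: z = -4/3 - e1, w = -2/3 - 1/3*e1.
Distribute z over w term by term (generator squares from the signature, products reordered to ascending indices): (-4/3)*w = 8/9 + 4/9*e1; (-e1)*w = -1/3 + 2/3*e1.
Sum: 5/9 + 10/9*e1; translating back through the correspondence:
Answer: 5/9 + 10/9*i


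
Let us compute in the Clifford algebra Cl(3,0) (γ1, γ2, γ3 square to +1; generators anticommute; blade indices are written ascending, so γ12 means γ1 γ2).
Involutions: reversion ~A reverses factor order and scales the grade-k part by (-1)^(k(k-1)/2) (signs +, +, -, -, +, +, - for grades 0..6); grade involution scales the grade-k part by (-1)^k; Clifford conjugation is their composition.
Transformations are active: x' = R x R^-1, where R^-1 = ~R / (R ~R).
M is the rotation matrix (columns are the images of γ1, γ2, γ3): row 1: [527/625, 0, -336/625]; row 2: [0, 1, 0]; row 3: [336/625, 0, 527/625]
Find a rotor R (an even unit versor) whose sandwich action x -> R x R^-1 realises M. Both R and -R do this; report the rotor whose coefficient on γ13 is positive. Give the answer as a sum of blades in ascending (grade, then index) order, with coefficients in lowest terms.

Method: write R = a + b12*γ12 + b13*γ13 + b23*γ23 with a^2 + b12^2 + b13^2 + b23^2 = 1 (so R^-1 = ~R). Expanding the columns R e_j ~R gives tr M = 4a^2 - 1 and, from the antisymmetric part, M21 - M12 = -4a*b12, M13 - M31 = 4a*b13, M32 - M23 = -4a*b23.
Here tr M = 1679/625, so a^2 = (1 + tr M)/4 = 576/625 and a = ±24/25. Taking a = 24/25: M21 - M12 = 0, M13 - M31 = -672/625, M32 - M23 = 0, giving b12 = 0, b13 = -7/25, b23 = 0, i.e. R = 24/25 - 7/25*γ13.
Its γ13 coefficient is negative, so report the other preimage -R.
Answer: -24/25 + 7/25*γ13. Why the constraint matters: R and -R act identically through the sandwich — M has trace 1679/625 either way — so only the sign condition on γ13 picks one of the two preimages.


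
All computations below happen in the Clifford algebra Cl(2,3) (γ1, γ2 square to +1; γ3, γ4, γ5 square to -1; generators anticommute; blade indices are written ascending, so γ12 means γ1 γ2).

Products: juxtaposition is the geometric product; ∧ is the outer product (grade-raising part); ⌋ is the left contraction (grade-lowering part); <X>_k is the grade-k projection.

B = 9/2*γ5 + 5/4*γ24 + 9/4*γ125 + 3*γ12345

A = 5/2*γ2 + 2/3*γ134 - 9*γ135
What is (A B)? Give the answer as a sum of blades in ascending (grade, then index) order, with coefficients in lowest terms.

step 1: 25/8*γ4 + 81/2*γ13 - 45/8*γ15 + 81/4*γ23 - 27*γ24 + 37/4*γ25 - 5/6*γ123 - 9/2*γ1345 + 3/2*γ2345 + 45/4*γ12345
Answer: 25/8*γ4 + 81/2*γ13 - 45/8*γ15 + 81/4*γ23 - 27*γ24 + 37/4*γ25 - 5/6*γ123 - 9/2*γ1345 + 3/2*γ2345 + 45/4*γ12345


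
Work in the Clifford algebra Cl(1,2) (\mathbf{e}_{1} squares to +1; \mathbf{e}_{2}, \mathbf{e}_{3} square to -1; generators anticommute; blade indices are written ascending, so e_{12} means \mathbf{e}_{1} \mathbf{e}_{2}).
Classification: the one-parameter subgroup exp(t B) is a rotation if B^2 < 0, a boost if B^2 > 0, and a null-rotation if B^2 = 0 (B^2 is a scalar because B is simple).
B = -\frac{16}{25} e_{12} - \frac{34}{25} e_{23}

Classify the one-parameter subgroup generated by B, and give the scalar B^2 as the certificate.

B^2 term by term: the squares give (-\frac{16}{25})^2*(e_{12})^2 + (-\frac{34}{25})^2*(e_{23})^2 = \frac{256}{625}*(+1) + \frac{1156}{625}*(-1) = -\frac{36}{25} (each basis 2-blade squares to minus the product of its generators' squares); cross terms between blades sharing an index anticommute and cancel. So B^2 = -\frac{36}{25}.
Answer: rotation, certificate B^2 = -\frac{36}{25}. Because -\frac{36}{25} is invariant under every versor sandwich, the classification follows from its sign alone.


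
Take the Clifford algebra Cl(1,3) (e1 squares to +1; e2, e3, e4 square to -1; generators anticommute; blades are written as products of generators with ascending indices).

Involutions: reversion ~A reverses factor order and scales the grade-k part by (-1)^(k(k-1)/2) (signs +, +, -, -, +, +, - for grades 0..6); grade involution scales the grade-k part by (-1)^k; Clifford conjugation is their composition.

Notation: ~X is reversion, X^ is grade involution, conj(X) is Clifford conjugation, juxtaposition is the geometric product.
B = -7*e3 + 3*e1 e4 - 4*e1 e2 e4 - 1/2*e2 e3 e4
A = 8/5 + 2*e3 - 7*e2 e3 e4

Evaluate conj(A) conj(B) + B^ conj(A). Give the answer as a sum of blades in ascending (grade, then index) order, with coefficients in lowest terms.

first term: 35/2 + 56/5*e3 - 28*e1 e3 - 24/5*e1 e4 - 48*e2 e4 + 21*e1 e2 e3 - 32/5*e1 e2 e4 - 6*e1 e3 e4 - 4/5*e2 e3 e4 + 8*e1 e2 e3 e4
second term: 21/2 + 56/5*e3 - 28*e1 e3 + 24/5*e1 e4 - 50*e2 e4 + 21*e1 e2 e3 + 32/5*e1 e2 e4 + 6*e1 e3 e4 + 4/5*e2 e3 e4 + 8*e1 e2 e3 e4
Answer: 28 + 112/5*e3 - 56*e1 e3 - 98*e2 e4 + 42*e1 e2 e3 + 16*e1 e2 e3 e4


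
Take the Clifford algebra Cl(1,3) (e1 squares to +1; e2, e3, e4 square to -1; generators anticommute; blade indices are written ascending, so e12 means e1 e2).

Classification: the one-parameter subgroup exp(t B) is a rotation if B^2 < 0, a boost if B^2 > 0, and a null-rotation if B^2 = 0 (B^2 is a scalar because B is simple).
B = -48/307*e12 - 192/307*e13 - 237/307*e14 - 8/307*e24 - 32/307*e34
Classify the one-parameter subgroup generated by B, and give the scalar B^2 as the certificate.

B^2 term by term: the squares give (-48/307)^2*(e12)^2 + (-192/307)^2*(e13)^2 + (-237/307)^2*(e14)^2 + (-8/307)^2*(e24)^2 + (-32/307)^2*(e34)^2 = 2304/94249*(+1) + 36864/94249*(+1) + 56169/94249*(+1) + 64/94249*(-1) + 1024/94249*(-1) = 1 (each basis 2-blade squares to minus the product of its generators' squares); cross terms between blades sharing an index anticommute and cancel; the commuting (index-disjoint) pairs give grade-4 terms 2*c*c'*(blade product), which cancel blade by blade — e1234: 3072/94249 - 3072/94249 = 0 — confirming B is simple. So B^2 = 1.
Answer: boost, certificate B^2 = 1. B^2 = 1 is basis-independent, so its sign is the whole story.


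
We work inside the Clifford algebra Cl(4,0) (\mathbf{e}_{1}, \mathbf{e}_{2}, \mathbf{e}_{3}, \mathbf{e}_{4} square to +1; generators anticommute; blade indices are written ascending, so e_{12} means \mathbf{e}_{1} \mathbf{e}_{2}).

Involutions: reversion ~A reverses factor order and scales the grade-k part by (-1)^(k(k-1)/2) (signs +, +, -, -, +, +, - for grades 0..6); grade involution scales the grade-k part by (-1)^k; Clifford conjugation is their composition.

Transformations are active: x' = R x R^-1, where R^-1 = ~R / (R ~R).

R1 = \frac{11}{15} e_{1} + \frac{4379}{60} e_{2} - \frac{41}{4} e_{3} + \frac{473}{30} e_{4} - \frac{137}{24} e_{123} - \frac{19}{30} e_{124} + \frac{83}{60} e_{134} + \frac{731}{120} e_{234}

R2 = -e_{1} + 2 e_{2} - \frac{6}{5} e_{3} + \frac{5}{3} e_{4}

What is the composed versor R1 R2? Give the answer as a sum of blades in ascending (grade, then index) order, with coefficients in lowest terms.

Distribute over the terms of R2 (each basis-blade product reordered to ascending indices, repeated generators contracted through their squares):
R1 (-e_{1}) = -\frac{11}{15} + \frac{4379}{60} e_{12} - \frac{41}{4} e_{13} + \frac{473}{30} e_{14} + \frac{137}{24} e_{23} + \frac{19}{30} e_{24} - \frac{83}{60} e_{34} + \frac{731}{120} e_{1234}
R1 (2 e_{2}) = \frac{4379}{30} + \frac{22}{15} e_{12} + \frac{137}{12} e_{13} + \frac{19}{15} e_{14} + \frac{41}{2} e_{23} - \frac{473}{15} e_{24} + \frac{731}{60} e_{34} + \frac{83}{30} e_{1234}
R1 (-\frac{6}{5} e_{3}) = \frac{123}{10} + \frac{137}{20} e_{12} - \frac{22}{25} e_{13} + \frac{83}{50} e_{14} - \frac{4379}{50} e_{23} + \frac{731}{100} e_{24} + \frac{473}{25} e_{34} - \frac{19}{25} e_{1234}
R1 (\frac{5}{3} e_{4}) = \frac{473}{18} - \frac{19}{18} e_{12} + \frac{83}{36} e_{13} + \frac{11}{9} e_{14} + \frac{731}{72} e_{23} + \frac{4379}{36} e_{24} - \frac{205}{12} e_{34} - \frac{685}{72} e_{1234}
Summing the partial products and collecting blades:
Answer: \frac{16543}{90} + \frac{3611}{45} e_{12} + \frac{2333}{900} e_{13} + \frac{4481}{225} e_{14} - \frac{46097}{900} e_{23} + \frac{22061}{225} e_{24} + \frac{3791}{300} e_{34} - \frac{637}{450} e_{1234}


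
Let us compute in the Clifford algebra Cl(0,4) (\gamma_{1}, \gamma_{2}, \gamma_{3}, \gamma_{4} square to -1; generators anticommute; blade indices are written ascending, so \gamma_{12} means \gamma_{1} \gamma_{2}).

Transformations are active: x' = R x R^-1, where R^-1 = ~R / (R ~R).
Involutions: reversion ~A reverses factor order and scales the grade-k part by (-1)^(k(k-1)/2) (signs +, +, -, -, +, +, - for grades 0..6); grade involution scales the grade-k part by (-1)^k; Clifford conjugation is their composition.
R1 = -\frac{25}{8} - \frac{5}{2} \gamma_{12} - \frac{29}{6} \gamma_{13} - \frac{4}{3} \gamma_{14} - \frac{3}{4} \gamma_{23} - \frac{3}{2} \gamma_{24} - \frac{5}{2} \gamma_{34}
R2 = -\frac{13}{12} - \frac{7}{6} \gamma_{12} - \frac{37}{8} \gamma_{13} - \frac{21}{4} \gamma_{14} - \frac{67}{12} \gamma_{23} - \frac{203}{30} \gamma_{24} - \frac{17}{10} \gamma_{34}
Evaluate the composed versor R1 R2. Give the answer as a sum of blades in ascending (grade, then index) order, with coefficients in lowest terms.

Distribute over the grade parts of R1 (each basis-blade product reordered to ascending indices, repeated generators contracted through their squares):
<R1>_0 (= -\frac{25}{8}) R2 = \frac{325}{96} + \frac{175}{48} \gamma_{12} + \frac{925}{64} \gamma_{13} + \frac{525}{32} \gamma_{14} + \frac{1675}{96} \gamma_{23} + \frac{1015}{48} \gamma_{24} + \frac{85}{16} \gamma_{34}
<R1>_2 (= -\frac{5}{2} \gamma_{12} - \frac{29}{6} \gamma_{13} - \frac{4}{3} \gamma_{14} - \frac{3}{4} \gamma_{23} - \frac{3}{2} \gamma_{24} - \frac{5}{2} \gamma_{34}) R2 = -\frac{6103}{120} + \frac{13139}{480} \gamma_{12} - \frac{3367}{180} \gamma_{13} - \frac{7471}{720} \gamma_{14} - \frac{2747}{360} \gamma_{23} + \frac{2329}{90} \gamma_{24} + \frac{1117}{60} \gamma_{34} - \frac{3797}{180} \gamma_{1234}
Summing the partial products and collecting blades:
Answer: -\frac{22787}{480} + \frac{4963}{160} \gamma_{12} - \frac{12247}{2880} \gamma_{13} + \frac{8683}{1440} \gamma_{14} + \frac{14137}{1440} \gamma_{23} + \frac{33857}{720} \gamma_{24} + \frac{5743}{240} \gamma_{34} - \frac{3797}{180} \gamma_{1234}


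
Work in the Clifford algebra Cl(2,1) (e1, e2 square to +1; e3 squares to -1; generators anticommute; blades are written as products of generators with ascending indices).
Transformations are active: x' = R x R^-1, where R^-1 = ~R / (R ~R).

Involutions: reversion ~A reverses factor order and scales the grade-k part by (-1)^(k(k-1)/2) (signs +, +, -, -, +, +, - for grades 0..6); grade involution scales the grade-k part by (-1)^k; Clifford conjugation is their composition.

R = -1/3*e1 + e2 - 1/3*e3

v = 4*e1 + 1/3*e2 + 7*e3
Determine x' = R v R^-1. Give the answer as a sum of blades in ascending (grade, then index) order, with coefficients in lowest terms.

~R = -1/3*e1 + e2 - 1/3*e3, and R ~R = 1, so R^-1 = ~R / (1).
R v = 4/3 - 37/9*e1 e2 - e1 e3 + 64/9*e2 e3
Answer: -44/9*e1 + 7/3*e2 - 71/9*e3


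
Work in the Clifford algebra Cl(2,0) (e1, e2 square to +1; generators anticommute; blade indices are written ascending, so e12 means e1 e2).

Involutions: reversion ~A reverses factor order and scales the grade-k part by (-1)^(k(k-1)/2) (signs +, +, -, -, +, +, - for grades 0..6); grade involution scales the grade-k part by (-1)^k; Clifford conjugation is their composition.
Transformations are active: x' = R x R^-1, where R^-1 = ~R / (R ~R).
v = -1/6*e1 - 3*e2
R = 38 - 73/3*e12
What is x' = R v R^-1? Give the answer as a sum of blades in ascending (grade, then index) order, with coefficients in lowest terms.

~R = 38 + 73/3*e12, and R ~R = 18325/9, so R^-1 = ~R / (18325/9).
R v = 200/3*e1 - 2125/18*e2
Answer: 11677/4398*e1 - 1031/733*e2


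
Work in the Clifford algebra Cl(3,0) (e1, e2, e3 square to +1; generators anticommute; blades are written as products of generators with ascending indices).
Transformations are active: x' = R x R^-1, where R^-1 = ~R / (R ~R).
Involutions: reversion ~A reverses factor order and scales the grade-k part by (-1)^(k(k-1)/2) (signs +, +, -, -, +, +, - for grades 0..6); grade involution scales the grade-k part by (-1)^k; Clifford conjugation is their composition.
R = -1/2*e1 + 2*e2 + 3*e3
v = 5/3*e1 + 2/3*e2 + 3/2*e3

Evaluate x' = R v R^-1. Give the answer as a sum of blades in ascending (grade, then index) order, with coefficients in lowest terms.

~R = -1/2*e1 + 2*e2 + 3*e3, and R ~R = 53/4, so R^-1 = ~R / (53/4).
R v = 5 - 11/3*e1 e2 - 23/4*e1 e3 + e2 e3
Answer: -325/159*e1 + 134/159*e2 + 81/106*e3


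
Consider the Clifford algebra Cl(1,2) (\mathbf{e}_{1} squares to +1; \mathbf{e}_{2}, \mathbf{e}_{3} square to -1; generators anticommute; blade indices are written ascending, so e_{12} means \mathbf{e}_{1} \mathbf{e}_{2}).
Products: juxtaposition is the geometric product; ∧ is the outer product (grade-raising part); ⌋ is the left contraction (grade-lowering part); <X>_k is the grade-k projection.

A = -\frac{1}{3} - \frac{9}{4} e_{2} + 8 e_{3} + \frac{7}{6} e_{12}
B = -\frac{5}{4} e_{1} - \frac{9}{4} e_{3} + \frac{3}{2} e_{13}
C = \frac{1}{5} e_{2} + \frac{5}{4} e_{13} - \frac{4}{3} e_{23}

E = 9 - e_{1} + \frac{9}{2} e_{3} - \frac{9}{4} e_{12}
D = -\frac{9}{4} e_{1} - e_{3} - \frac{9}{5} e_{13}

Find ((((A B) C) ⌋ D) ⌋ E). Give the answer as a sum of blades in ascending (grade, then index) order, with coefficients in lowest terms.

step 1: 18 + \frac{149}{12} e_{1} + \frac{35}{24} e_{2} + \frac{3}{4} e_{3} - \frac{45}{16} e_{12} + \frac{19}{2} e_{13} + \frac{53}{16} e_{23} + \frac{3}{4} e_{123}
step 2: 16 + \frac{5}{2} e_{1} + \frac{133}{80} e_{2} + \frac{3263}{180} e_{3} - \frac{13751}{960} e_{12} + \frac{189}{10} e_{13} - \frac{6603}{320} e_{23} - \frac{29201}{1440} e_{123}
step 3: -\frac{38731}{1800} - \frac{6863}{100} e_{1} - \frac{41}{2} e_{3} - \frac{144}{5} e_{13}
step 4: -\frac{1311}{40} + \frac{38731}{1800} e_{1} + \frac{61767}{400} e_{2} - \frac{38731}{400} e_{3} + \frac{38731}{800} e_{12}
Answer: -\frac{1311}{40} + \frac{38731}{1800} e_{1} + \frac{61767}{400} e_{2} - \frac{38731}{400} e_{3} + \frac{38731}{800} e_{12}


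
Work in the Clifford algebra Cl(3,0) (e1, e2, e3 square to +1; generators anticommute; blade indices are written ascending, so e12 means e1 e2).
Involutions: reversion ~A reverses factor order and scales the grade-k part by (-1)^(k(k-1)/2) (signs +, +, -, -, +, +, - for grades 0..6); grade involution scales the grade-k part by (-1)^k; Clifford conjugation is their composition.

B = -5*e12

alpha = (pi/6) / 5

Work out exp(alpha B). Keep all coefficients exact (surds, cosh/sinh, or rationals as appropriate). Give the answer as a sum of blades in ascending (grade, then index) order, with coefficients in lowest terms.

B^2 = (-5)^2*(e12)^2 = 25*(-1) = -25 (a basis 2-blade squares to minus the product of its generators' squares).
B^2 = -25 — a negative square means the series sums to a rotation: l = 5, alpha*l = pi/6, so exp(alpha B) = cos(pi/6) + (sin(pi/6)/5)*B = sqrt(3)/2 + (1/10)*B.
Answer: sqrt(3)/2 - 1/2*e12


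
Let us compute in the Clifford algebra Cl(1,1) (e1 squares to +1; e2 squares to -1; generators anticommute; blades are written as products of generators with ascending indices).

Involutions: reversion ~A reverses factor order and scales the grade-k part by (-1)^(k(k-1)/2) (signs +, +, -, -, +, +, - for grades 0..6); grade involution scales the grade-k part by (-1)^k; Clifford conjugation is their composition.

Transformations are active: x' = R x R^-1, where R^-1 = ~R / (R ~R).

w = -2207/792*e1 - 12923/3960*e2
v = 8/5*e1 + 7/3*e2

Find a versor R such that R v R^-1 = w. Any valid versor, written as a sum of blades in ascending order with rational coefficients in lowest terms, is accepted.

Key observation: q(v) = q(w) = -649/225 (sandwiches preserve the norm), so R = v + w = -4699/3960*e1 - 3683/3960*e2 works whenever it is invertible — the component of v along it is kept and (v - w)/2 reverses, sending v to w.
Answer: -4699/3960*e1 - 3683/3960*e2


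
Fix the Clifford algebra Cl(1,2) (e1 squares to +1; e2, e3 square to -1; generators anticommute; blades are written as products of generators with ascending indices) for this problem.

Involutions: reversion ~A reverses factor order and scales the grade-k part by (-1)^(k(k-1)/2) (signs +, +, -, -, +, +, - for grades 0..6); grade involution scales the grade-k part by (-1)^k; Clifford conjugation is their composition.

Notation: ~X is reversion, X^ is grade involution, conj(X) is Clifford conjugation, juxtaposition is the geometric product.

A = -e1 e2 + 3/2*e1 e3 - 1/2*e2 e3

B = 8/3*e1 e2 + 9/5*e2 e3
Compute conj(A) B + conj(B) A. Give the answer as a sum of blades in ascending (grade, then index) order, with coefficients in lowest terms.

first term: 53/30 - 27/10*e1 e2 - 7/15*e1 e3 - 4*e2 e3
second term: 53/30 + 27/10*e1 e2 + 7/15*e1 e3 + 4*e2 e3
Answer: 53/15


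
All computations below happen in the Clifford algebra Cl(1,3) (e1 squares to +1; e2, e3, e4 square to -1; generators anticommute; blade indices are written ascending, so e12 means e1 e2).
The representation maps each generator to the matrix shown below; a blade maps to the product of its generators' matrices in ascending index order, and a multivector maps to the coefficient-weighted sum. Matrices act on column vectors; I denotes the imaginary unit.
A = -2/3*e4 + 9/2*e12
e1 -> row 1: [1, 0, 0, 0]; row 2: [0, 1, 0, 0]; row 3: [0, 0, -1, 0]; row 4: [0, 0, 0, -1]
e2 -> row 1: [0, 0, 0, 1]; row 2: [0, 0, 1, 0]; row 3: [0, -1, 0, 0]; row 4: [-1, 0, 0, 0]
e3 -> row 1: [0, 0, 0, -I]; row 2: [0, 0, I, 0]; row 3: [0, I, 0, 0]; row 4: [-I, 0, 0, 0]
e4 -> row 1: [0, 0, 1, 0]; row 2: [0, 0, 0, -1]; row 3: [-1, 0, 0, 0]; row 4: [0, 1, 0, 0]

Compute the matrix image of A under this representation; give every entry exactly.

Bivector images (products of the table entries): rho(e12) = rho(e1)rho(e2) = row 1: [0, 0, 0, 1]; row 2: [0, 0, 1, 0]; row 3: [0, 1, 0, 0]; row 4: [1, 0, 0, 0].
M = (-2/3)*rho(e4) + (9/2)*rho(e12), summed entrywise:
Answer: row 1: [0, 0, -2/3, 9/2]; row 2: [0, 0, 9/2, 2/3]; row 3: [2/3, 9/2, 0, 0]; row 4: [9/2, -2/3, 0, 0]


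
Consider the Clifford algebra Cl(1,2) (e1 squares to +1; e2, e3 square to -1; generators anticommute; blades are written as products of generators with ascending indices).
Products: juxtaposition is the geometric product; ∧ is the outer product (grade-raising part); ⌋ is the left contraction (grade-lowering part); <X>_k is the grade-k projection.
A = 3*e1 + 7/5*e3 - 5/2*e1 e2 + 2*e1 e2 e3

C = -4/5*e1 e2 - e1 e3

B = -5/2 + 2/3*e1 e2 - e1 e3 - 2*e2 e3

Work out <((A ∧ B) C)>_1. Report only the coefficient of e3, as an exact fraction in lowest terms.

step 1: -15/2*e1 - 7/2*e3 + 25/4*e1 e2 - 151/15*e1 e2 e3
step 2: -5 + 7/2*e1 - 61/15*e2 + 2333/150*e3 + 25/4*e2 e3 + 14/5*e1 e2 e3
step 3: 7/2*e1 - 61/15*e2 + 2333/150*e3
Answer: 2333/150


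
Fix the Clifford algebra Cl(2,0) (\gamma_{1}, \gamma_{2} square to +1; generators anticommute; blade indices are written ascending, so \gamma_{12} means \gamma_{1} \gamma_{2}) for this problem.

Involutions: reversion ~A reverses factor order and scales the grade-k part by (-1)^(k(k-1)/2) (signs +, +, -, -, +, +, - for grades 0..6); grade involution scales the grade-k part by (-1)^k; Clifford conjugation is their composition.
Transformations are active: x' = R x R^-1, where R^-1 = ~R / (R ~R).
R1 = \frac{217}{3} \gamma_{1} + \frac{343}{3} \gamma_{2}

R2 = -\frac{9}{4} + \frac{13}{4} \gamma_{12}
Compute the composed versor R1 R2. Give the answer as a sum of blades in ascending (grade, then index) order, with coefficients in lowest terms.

Distribute over the terms of R1 (each basis-blade product reordered to ascending indices, repeated generators contracted through their squares):
(\frac{217}{3} \gamma_{1}) R2 = -\frac{651}{4} \gamma_{1} + \frac{2821}{12} \gamma_{2}
(\frac{343}{3} \gamma_{2}) R2 = -\frac{4459}{12} \gamma_{1} - \frac{1029}{4} \gamma_{2}
Summing the partial products and collecting blades:
Answer: -\frac{1603}{3} \gamma_{1} - \frac{133}{6} \gamma_{2}


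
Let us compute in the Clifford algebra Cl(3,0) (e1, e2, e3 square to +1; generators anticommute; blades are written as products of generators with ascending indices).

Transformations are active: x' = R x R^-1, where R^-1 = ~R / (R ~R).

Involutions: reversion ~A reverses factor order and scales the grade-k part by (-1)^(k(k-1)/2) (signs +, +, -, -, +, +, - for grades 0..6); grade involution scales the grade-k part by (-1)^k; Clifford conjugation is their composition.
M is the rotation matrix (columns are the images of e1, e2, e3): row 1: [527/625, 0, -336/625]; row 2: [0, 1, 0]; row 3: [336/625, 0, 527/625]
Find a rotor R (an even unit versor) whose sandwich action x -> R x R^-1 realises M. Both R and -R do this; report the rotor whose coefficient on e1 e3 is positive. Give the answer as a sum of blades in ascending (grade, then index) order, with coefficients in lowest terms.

Method: write R = a + b12*e1 e2 + b13*e1 e3 + b23*e2 e3 with a^2 + b12^2 + b13^2 + b23^2 = 1 (so R^-1 = ~R). Expanding the columns R e_j ~R gives tr M = 4a^2 - 1 and, from the antisymmetric part, M21 - M12 = -4a*b12, M13 - M31 = 4a*b13, M32 - M23 = -4a*b23.
Here tr M = 1679/625, so a^2 = (1 + tr M)/4 = 576/625 and a = ±24/25. Taking a = 24/25: M21 - M12 = 0, M13 - M31 = -672/625, M32 - M23 = 0, giving b12 = 0, b13 = -7/25, b23 = 0, i.e. R = 24/25 - 7/25*e1 e3.
Its e1 e3 coefficient is negative, so report the other preimage -R.
Answer: -24/25 + 7/25*e1 e3. Key observation: the double cover Spin(3) -> SO(3) sends R and -R to the same matrix (trace 1679/625 here), so the stated sign of the e1 e3 coefficient is what selects one sheet.


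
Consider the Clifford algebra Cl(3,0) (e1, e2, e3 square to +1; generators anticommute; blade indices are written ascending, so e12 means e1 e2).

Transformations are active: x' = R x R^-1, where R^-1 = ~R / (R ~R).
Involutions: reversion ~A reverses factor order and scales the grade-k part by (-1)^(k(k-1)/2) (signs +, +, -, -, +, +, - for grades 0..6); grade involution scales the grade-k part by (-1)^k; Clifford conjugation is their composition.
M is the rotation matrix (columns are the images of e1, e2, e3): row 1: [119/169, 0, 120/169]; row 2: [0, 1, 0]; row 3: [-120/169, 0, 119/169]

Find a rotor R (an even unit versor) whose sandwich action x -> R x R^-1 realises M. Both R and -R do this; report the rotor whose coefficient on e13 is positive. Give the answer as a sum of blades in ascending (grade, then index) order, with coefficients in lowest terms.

Method: write R = a + b12*e12 + b13*e13 + b23*e23 with a^2 + b12^2 + b13^2 + b23^2 = 1 (so R^-1 = ~R). Expanding the columns R e_j ~R gives tr M = 4a^2 - 1 and, from the antisymmetric part, M21 - M12 = -4a*b12, M13 - M31 = 4a*b13, M32 - M23 = -4a*b23.
Here tr M = 407/169, so a^2 = (1 + tr M)/4 = 144/169 and a = ±12/13. Taking a = 12/13: M21 - M12 = 0, M13 - M31 = 240/169, M32 - M23 = 0, giving b12 = 0, b13 = 5/13, b23 = 0, i.e. R = 12/13 + 5/13*e13.
Its e13 coefficient is already positive.
Answer: 12/13 + 5/13*e13. Uniqueness: Spin(3) -> SO(3) maps R and -R to the same rotation of trace 407/169; fixing the sign of the e13 coefficient removes the ambiguity.


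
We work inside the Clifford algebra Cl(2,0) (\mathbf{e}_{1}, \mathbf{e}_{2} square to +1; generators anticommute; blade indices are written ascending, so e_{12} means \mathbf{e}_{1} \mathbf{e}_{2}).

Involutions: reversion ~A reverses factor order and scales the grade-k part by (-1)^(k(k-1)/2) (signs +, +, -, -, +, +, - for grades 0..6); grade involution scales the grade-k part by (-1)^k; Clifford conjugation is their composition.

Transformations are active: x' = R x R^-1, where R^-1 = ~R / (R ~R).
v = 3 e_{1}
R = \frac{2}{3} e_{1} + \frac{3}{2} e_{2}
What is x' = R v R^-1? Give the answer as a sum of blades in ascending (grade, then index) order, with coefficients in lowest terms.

~R = \frac{2}{3} e_{1} + \frac{3}{2} e_{2}, and R ~R = \frac{97}{36}, so R^-1 = ~R / (\frac{97}{36}).
R v = 2 - \frac{9}{2} e_{12}
Answer: -\frac{195}{97} e_{1} + \frac{216}{97} e_{2}


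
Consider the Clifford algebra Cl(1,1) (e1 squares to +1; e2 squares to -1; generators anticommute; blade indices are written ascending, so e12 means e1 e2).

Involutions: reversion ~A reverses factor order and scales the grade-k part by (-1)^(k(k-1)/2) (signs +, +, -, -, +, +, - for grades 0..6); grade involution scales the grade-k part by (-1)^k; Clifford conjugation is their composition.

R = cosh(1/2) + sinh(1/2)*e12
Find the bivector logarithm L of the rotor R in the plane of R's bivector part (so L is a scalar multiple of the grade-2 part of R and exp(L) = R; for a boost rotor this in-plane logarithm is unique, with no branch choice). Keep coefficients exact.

The scalar part of R is cosh(1/2), giving the rapidity magnitude (cosh is even); the bivector part supplies orientation, its quotient by sinh of the rapidity is the plane, and L = rapidity * plane — unique in that plane, since flipping both signs leaves L unchanged.
Concretely: cosh(rapidity) = cosh(1/2) gives rapidity = ±1/2, and since rapidity/sinh(rapidity) is even the sign is immaterial: L = (rapidity/sinh(rapidity)) * <R>_2 = (1/(2*sinh(1/2))) * <R>_2.
Answer: 1/2*e12


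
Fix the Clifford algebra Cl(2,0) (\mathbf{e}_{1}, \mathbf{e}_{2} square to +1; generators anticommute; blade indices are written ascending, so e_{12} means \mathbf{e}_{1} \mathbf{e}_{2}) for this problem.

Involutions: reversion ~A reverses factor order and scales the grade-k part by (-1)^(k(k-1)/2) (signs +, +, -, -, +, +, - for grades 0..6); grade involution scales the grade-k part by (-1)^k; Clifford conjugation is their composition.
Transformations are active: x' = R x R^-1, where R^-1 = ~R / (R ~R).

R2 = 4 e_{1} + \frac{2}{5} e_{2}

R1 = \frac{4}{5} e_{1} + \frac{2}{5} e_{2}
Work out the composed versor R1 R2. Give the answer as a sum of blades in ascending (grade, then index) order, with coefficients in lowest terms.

Distribute over the terms of R1 (each basis-blade product reordered to ascending indices, repeated generators contracted through their squares):
(\frac{4}{5} e_{1}) R2 = \frac{16}{5} + \frac{8}{25} e_{12}
(\frac{2}{5} e_{2}) R2 = \frac{4}{25} - \frac{8}{5} e_{12}
Summing the partial products and collecting blades:
Answer: \frac{84}{25} - \frac{32}{25} e_{12}


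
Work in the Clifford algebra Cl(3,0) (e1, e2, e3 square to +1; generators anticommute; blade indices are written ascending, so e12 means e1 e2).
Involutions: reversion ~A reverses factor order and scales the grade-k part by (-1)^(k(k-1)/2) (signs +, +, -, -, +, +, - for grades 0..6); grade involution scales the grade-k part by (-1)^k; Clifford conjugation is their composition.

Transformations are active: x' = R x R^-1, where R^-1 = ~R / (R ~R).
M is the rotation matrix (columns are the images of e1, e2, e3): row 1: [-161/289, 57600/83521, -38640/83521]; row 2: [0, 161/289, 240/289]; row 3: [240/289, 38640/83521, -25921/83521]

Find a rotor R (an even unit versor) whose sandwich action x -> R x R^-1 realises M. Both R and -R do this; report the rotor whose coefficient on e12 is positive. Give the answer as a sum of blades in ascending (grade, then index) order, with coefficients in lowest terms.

Method: write R = a + b12*e12 + b13*e13 + b23*e23 with a^2 + b12^2 + b13^2 + b23^2 = 1 (so R^-1 = ~R). Expanding the columns R e_j ~R gives tr M = 4a^2 - 1 and, from the antisymmetric part, M21 - M12 = -4a*b12, M13 - M31 = 4a*b13, M32 - M23 = -4a*b23.
Here tr M = -25921/83521, so a^2 = (1 + tr M)/4 = 14400/83521 and a = ±120/289. Taking a = 120/289: M21 - M12 = -57600/83521, M13 - M31 = -108000/83521, M32 - M23 = -30720/83521, giving b12 = 120/289, b13 = -225/289, b23 = 64/289, i.e. R = 120/289 + 120/289*e12 - 225/289*e13 + 64/289*e23.
Its e12 coefficient is already positive.
Answer: 120/289 + 120/289*e12 - 225/289*e13 + 64/289*e23. Sheet selection: the two-to-one cover makes ±R indistinguishable at the matrix level (trace -25921/83521), so uniqueness comes from the required sign on e12.


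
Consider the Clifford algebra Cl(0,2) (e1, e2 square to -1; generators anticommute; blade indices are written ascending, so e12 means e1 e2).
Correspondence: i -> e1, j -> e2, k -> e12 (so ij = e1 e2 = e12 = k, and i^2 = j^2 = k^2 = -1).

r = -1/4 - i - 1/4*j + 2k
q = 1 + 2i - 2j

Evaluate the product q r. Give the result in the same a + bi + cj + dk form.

In blades: q = 1 + 2*e1 - 2*e2, r = -1/4 - e1 - 1/4*e2 + 2*e12.
Distribute q over r term by term (generator squares from the signature, products reordered to ascending indices): (1)*r = -1/4 - e1 - 1/4*e2 + 2*e12; (2*e1)*r = 2 - 1/2*e1 - 4*e2 - 1/2*e12; (-2*e2)*r = -1/2 - 4*e1 + 1/2*e2 - 2*e12.
Sum: 5/4 - 11/2*e1 - 15/4*e2 - 1/2*e12; translating back through the correspondence:
Answer: 5/4 - 11/2*i - 15/4*j - 1/2*k


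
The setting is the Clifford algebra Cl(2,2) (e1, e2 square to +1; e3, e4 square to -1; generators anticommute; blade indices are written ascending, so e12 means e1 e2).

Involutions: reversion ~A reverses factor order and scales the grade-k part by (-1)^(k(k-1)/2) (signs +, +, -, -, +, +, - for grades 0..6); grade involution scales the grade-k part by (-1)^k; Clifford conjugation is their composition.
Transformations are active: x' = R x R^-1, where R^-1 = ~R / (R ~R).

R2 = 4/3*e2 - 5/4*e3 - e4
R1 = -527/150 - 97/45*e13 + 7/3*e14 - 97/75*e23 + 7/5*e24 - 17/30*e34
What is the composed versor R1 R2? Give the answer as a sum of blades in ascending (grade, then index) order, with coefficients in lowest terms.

Distribute over the terms of R2 (each basis-blade product reordered to ascending indices, repeated generators contracted through their squares):
R1 (4/3*e2) = -1054/225*e2 + 388/225*e3 - 28/15*e4 + 388/135*e123 - 28/9*e124 - 34/45*e234
R1 (-5/4*e3) = -97/36*e1 - 97/60*e2 + 527/120*e3 + 17/24*e4 + 35/12*e134 + 7/4*e234
R1 (-e4) = 7/3*e1 + 7/5*e2 - 17/30*e3 + 527/150*e4 + 97/45*e134 + 97/75*e234
Summing the partial products and collecting blades:
Answer: -13/36*e1 - 4411/900*e2 + 9989/1800*e3 + 471/200*e4 + 388/135*e123 - 28/9*e124 + 913/180*e134 + 2059/900*e234


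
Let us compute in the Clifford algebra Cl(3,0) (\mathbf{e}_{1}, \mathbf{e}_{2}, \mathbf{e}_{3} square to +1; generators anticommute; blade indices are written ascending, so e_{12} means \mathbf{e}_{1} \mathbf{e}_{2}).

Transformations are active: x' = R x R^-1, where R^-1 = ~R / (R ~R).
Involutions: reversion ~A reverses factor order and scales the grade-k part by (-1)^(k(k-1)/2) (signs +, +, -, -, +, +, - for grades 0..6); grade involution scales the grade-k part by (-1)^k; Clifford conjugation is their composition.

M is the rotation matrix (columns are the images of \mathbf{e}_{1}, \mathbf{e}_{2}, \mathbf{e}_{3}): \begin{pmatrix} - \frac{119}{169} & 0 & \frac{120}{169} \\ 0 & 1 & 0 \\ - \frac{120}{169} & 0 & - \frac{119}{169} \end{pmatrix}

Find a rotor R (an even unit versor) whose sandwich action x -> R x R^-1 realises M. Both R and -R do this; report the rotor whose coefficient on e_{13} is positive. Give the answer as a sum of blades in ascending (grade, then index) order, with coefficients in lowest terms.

Method: write R = a + b12*e_{12} + b13*e_{13} + b23*e_{23} with a^2 + b12^2 + b13^2 + b23^2 = 1 (so R^-1 = ~R). Expanding the columns R e_j ~R gives tr M = 4a^2 - 1 and, from the antisymmetric part, M21 - M12 = -4a*b12, M13 - M31 = 4a*b13, M32 - M23 = -4a*b23.
Here tr M = -\frac{69}{169}, so a^2 = (1 + tr M)/4 = \frac{25}{169} and a = ±\frac{5}{13}. Taking a = \frac{5}{13}: M21 - M12 = 0, M13 - M31 = \frac{240}{169}, M32 - M23 = 0, giving b12 = 0, b13 = \frac{12}{13}, b23 = 0, i.e. R = \frac{5}{13} + \frac{12}{13} e_{13}.
Its e_{13} coefficient is already positive.
Answer: \frac{5}{13} + \frac{12}{13} e_{13}. Why the constraint matters: R and -R act identically through the sandwich — M has trace -\frac{69}{169} either way — so only the sign condition on e_{13} picks one of the two preimages.


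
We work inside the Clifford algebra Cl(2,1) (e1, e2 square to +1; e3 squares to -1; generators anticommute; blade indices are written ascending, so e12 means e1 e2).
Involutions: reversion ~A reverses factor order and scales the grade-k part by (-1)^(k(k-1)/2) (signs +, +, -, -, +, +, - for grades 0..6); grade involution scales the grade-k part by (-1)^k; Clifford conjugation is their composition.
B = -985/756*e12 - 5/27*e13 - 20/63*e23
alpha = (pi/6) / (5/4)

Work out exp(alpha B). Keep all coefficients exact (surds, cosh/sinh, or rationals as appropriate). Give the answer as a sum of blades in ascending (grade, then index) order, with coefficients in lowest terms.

B^2 term by term: the squares give (-985/756)^2*(e12)^2 + (-5/27)^2*(e13)^2 + (-20/63)^2*(e23)^2 = 970225/571536*(-1) + 25/729*(+1) + 400/3969*(+1) = -25/16 (each basis 2-blade squares to minus the product of its generators' squares); cross terms between blades sharing an index anticommute and cancel. So B^2 = -25/16.
B^2 = -25/16 — the series telescopes trigonometrically here: l = 5/4, alpha*l = pi/6, so exp(alpha B) = cos(pi/6) + (sin(pi/6)/(5/4))*B = sqrt(3)/2 + (2/5)*B.
Answer: sqrt(3)/2 - 197/378*e12 - 2/27*e13 - 8/63*e23


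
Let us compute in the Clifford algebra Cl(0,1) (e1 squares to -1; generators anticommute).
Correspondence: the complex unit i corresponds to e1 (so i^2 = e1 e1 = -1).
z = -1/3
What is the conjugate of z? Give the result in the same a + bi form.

In blades: z = -1/3.
Conjugation here is Clifford conjugation: the scalar is fixed and the grade-1 and grade-2 blades all flip sign, giving -1/3; translating back:
Answer: -1/3


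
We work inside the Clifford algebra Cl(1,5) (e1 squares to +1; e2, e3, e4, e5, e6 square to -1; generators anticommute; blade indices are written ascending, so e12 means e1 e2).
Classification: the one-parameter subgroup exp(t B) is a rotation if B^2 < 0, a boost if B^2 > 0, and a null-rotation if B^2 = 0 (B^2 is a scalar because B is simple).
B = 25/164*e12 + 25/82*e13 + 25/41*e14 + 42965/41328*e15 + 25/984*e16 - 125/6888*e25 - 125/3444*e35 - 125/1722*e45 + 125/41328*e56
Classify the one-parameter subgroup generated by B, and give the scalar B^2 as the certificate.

B^2 term by term: the squares give (25/164)^2*(e12)^2 + (25/82)^2*(e13)^2 + (25/41)^2*(e14)^2 + (42965/41328)^2*(e15)^2 + (25/984)^2*(e16)^2 + (-125/6888)^2*(e25)^2 + (-125/3444)^2*(e35)^2 + (-125/1722)^2*(e45)^2 + (125/41328)^2*(e56)^2 = 625/26896*(+1) + 625/6724*(+1) + 625/1681*(+1) + 1845991225/1708003584*(+1) + 625/968256*(+1) + 15625/47444544*(-1) + 15625/11861136*(-1) + 15625/2965284*(-1) + 15625/1708003584*(-1) = 25/16 (each basis 2-blade squares to minus the product of its generators' squares); cross terms between blades sharing an index anticommute and cancel; the commuting (index-disjoint) pairs give grade-4 terms 2*c*c'*(blade product), which cancel blade by blade — e1235: -3125/282408 + 3125/282408 = 0; e1245: -3125/141204 + 3125/141204 = 0; e1256: 3125/3388896 - 3125/3388896 = 0; e1345: -3125/70602 + 3125/70602 = 0; e1356: 3125/1694448 - 3125/1694448 = 0; e1456: 3125/847224 - 3125/847224 = 0 — confirming B is simple. So B^2 = 25/16.
Answer: boost, certificate B^2 = 25/16. Key observation: B^2 = 25/16 is a conjugation invariant, so its sign decides the class regardless of the surface form of B.
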